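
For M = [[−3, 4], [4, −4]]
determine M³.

M² = [[25, −28], [−28, 32]]
M³ = [[−187, 212], [212, −240]]

[[−187, 212], [212, −240]]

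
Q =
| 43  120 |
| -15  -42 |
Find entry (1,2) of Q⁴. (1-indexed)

1560

tr Q = 1 and det Q = -6, so the characteristic polynomial is λ² − (1)λ + (-6) with roots 3 and -2.
Eigenvectors give P = [[-3, 8], [1, -3]] with P⁻¹ = [[-3, -8], [-1, -3]], and Q = P·diag(3, -2)·P⁻¹.
Then Q⁴ = P·diag(81, 16)·P⁻¹ = [[-243, 128], [81, -48]] · [[-3, -8], [-1, -3]] = [[601, 1560], [-195, -504]].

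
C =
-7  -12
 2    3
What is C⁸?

tr C = -4 and det C = 3, so the characteristic polynomial is λ² − (-4)λ + (3) with roots -3 and -1.
Eigenvectors give P = [[-3, 2], [1, -1]] with P⁻¹ = [[-1, -2], [-1, -3]], and C = P·diag(-3, -1)·P⁻¹.
Then C⁸ = P·diag(6561, 1)·P⁻¹ = [[-19683, 2], [6561, -1]] · [[-1, -2], [-1, -3]] = [[19681, 39360], [-6560, -13119]].

[[19681, 39360], [-6560, -13119]]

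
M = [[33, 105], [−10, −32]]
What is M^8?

[[44391, 132405], [−12610, −37574]]

tr M = 1 and det M = −6, so the characteristic polynomial is λ² − (1)λ + (−6) with roots 3 and −2.
Eigenvectors give P = [[7, −3], [−2, 1]] with P⁻¹ = [[1, 3], [2, 7]], and M = P·diag(3, −2)·P⁻¹.
Then M^8 = P·diag(6561, 256)·P⁻¹ = [[45927, −768], [−13122, 256]] · [[1, 3], [2, 7]] = [[44391, 132405], [−12610, −37574]].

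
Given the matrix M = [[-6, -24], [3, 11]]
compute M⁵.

[[-1656, -5064], [633, 1931]]

tr M = 5 and det M = 6, so the characteristic polynomial is λ² − (5)λ + (6) with roots 3 and 2.
Eigenvectors give P = [[-8, -3], [3, 1]] with P⁻¹ = [[1, 3], [-3, -8]], and M = P·diag(3, 2)·P⁻¹.
Then M⁵ = P·diag(243, 32)·P⁻¹ = [[-1944, -96], [729, 32]] · [[1, 3], [-3, -8]] = [[-1656, -5064], [633, 1931]].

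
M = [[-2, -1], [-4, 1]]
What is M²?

[[8, 1], [4, 5]]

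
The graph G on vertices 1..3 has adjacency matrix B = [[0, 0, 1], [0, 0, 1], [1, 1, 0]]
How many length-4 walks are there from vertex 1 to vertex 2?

2

The number of length-4 walks from vertex 1 to vertex 2 is entry (1,2) of B⁴, where B is the adjacency matrix.
B² = [[1, 1, 0], [1, 1, 0], [0, 0, 2]]
B³ = [[0, 0, 2], [0, 0, 2], [2, 2, 0]]
B⁴ = [[2, 2, 0], [2, 2, 0], [0, 0, 4]]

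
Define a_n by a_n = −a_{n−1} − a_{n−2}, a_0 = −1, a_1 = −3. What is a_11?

With companion matrix M = [[−1, −1], [1, 0]], [a_n, a_{n−1}]ᵀ = M·[a_{n−1}, a_{n−2}]ᵀ, so [a_11, a_10]ᵀ = M^10·[a_1, a_0]ᵀ.
M^10 = [[−1, −1], [1, 0]], giving [a_11, a_10]ᵀ = [[4], [−3]].

4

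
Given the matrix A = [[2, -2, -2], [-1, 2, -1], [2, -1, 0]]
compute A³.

[[6, -14, 2], [-19, 26, 5], [10, -19, -4]]

A² = [[2, -6, -2], [-6, 7, 0], [5, -6, -3]]
A³ = [[6, -14, 2], [-19, 26, 5], [10, -19, -4]]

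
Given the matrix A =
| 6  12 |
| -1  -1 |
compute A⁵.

tr A = 5 and det A = 6, so the characteristic polynomial is λ² − (5)λ + (6) with roots 3 and 2.
Eigenvectors give P = [[4, -3], [-1, 1]] with P⁻¹ = [[1, 3], [1, 4]], and A = P·diag(3, 2)·P⁻¹.
Then A⁵ = P·diag(243, 32)·P⁻¹ = [[972, -96], [-243, 32]] · [[1, 3], [1, 4]] = [[876, 2532], [-211, -601]].

[[876, 2532], [-211, -601]]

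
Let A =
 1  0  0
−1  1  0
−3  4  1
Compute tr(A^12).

A = I + N where N = [[0, 0, 0], [−1, 0, 0], [−3, 4, 0]] is strictly lower-triangular, so N^3 = 0.
(I + N)^12 = I + 12·N + 66·N^2 = [[1, 0, 0], [−12, 1, 0], [−300, 48, 1]].

3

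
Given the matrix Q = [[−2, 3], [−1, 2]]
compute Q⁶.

[[1, 0], [0, 1]]

Q² = I (check: tr Q = 0 and det Q = −1), so Q⁶ = I since 6 is even.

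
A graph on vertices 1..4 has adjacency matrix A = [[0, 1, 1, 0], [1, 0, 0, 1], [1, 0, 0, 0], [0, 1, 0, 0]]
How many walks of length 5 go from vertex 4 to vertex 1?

0

The number of length-5 walks from vertex 4 to vertex 1 is entry (4,1) of A^5, where A is the adjacency matrix.
A^2 = [[2, 0, 0, 1], [0, 2, 1, 0], [0, 1, 1, 0], [1, 0, 0, 1]]
A^3 = [[0, 3, 2, 0], [3, 0, 0, 2], [2, 0, 0, 1], [0, 2, 1, 0]]
A^4 = [[5, 0, 0, 3], [0, 5, 3, 0], [0, 3, 2, 0], [3, 0, 0, 2]]
A^5 = [[0, 8, 5, 0], [8, 0, 0, 5], [5, 0, 0, 3], [0, 5, 3, 0]]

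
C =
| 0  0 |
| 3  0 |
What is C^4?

C is strictly triangular, hence nilpotent: C^2 = 0, so C^4 = 0.

[[0, 0], [0, 0]]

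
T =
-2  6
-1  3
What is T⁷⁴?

T² = T (a projection; rank 1, trace 1), so T⁷⁴ = T.

[[-2, 6], [-1, 3]]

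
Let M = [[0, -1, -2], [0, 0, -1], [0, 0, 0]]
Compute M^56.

[[0, 0, 0], [0, 0, 0], [0, 0, 0]]

M is strictly triangular, hence nilpotent: M^3 = 0, so M^56 = 0.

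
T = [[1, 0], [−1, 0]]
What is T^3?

T² = T (a projection; rank 1, trace 1), so T^3 = T.

[[1, 0], [−1, 0]]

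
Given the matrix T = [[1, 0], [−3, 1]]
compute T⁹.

[[1, 0], [−27, 1]]

T = I + N where N = [[0, 0], [−3, 0]] is strictly lower-triangular, so N² = 0.
(I + N)⁹ = I + 9·N = [[1, 0], [−27, 1]].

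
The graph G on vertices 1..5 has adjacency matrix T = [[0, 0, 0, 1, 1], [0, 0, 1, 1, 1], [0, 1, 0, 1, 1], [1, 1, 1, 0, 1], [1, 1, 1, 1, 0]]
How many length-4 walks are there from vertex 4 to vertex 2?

26

The number of length-4 walks from vertex 4 to vertex 2 is entry (4,2) of T^4, where T is the adjacency matrix.
T^2 = [[2, 2, 2, 1, 1], [2, 3, 2, 2, 2], [2, 2, 3, 2, 2], [1, 2, 2, 4, 3], [1, 2, 2, 3, 4]]
T^3 = [[2, 4, 4, 7, 7], [4, 6, 7, 9, 9], [4, 7, 6, 9, 9], [7, 9, 9, 8, 9], [7, 9, 9, 9, 8]]
T^4 = [[14, 18, 18, 17, 17], [18, 25, 24, 26, 26], [18, 24, 25, 26, 26], [17, 26, 26, 34, 33], [17, 26, 26, 33, 34]]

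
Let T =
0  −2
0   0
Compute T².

T is strictly triangular, hence nilpotent: T² = 0, so T² = 0.

[[0, 0], [0, 0]]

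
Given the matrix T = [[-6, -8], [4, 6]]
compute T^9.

tr T = 0 and det T = -4, so the characteristic polynomial is λ² − (0)λ + (-4) with roots -2 and 2.
Eigenvectors give P = [[2, -1], [-1, 1]] with P⁻¹ = [[1, 1], [1, 2]], and T = P·diag(-2, 2)·P⁻¹.
Then T^9 = P·diag(-512, 512)·P⁻¹ = [[-1024, -512], [512, 512]] · [[1, 1], [1, 2]] = [[-1536, -2048], [1024, 1536]].

[[-1536, -2048], [1024, 1536]]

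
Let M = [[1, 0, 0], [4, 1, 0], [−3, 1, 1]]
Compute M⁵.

[[1, 0, 0], [20, 1, 0], [25, 5, 1]]

M = I + N where N = [[0, 0, 0], [4, 0, 0], [−3, 1, 0]] is strictly lower-triangular, so N³ = 0.
(I + N)⁵ = I + 5·N + 10·N² = [[1, 0, 0], [20, 1, 0], [25, 5, 1]].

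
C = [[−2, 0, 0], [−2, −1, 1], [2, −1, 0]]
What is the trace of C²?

3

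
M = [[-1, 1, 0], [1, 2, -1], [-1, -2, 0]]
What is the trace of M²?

11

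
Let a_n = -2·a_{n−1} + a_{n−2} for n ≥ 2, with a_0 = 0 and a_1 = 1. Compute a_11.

5741

With companion matrix A = [[-2, 1], [1, 0]], [a_n, a_{n−1}]ᵀ = A·[a_{n−1}, a_{n−2}]ᵀ, so [a_11, a_10]ᵀ = A¹⁰·[a_1, a_0]ᵀ.
A¹⁰ = [[5741, -2378], [-2378, 985]], giving [a_11, a_10]ᵀ = [[5741], [-2378]].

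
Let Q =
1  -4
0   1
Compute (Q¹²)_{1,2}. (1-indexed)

-48

Q = I + N where N = [[0, -4], [0, 0]] is strictly upper-triangular, so N² = 0.
(I + N)¹² = I + 12·N = [[1, -48], [0, 1]].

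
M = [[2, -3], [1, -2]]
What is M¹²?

M² = I (check: tr M = 0 and det M = -1), so M¹² = I since 12 is even.

[[1, 0], [0, 1]]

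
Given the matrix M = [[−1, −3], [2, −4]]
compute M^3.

M^2 = [[−5, 15], [−10, 10]]
M^3 = [[35, −45], [30, −10]]

[[35, −45], [30, −10]]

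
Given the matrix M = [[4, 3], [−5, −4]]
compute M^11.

[[4, 3], [−5, −4]]

M² = I (check: tr M = 0 and det M = −1), so M^11 = M since 11 is odd.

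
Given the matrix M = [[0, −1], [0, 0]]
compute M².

[[0, 0], [0, 0]]

M is strictly triangular, hence nilpotent: M² = 0, so M² = 0.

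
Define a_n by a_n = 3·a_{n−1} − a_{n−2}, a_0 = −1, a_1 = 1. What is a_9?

3571

With companion matrix T = [[3, −1], [1, 0]], [a_n, a_{n−1}]ᵀ = T·[a_{n−1}, a_{n−2}]ᵀ, so [a_9, a_8]ᵀ = T⁸·[a_1, a_0]ᵀ.
T⁸ = [[2584, −987], [987, −377]], giving [a_9, a_8]ᵀ = [[3571], [1364]].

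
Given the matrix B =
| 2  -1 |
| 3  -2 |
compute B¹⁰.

B² = I (check: tr B = 0 and det B = -1), so B¹⁰ = I since 10 is even.

[[1, 0], [0, 1]]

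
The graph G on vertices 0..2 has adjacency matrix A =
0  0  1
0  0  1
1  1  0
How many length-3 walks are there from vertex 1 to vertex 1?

The number of length-3 walks from vertex 1 to vertex 1 is entry (1,1) of A³, where A is the adjacency matrix.
A² = [[1, 1, 0], [1, 1, 0], [0, 0, 2]]
A³ = [[0, 0, 2], [0, 0, 2], [2, 2, 0]]

0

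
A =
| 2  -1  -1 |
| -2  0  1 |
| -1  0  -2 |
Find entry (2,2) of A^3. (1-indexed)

5

A^2 = [[7, -2, -1], [-5, 2, 0], [0, 1, 5]]
A^3 = [[19, -7, -7], [-14, 5, 7], [-7, 0, -9]]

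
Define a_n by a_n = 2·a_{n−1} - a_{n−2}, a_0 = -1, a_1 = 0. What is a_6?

With companion matrix M = [[2, -1], [1, 0]], [a_n, a_{n−1}]ᵀ = M·[a_{n−1}, a_{n−2}]ᵀ, so [a_6, a_5]ᵀ = M⁵·[a_1, a_0]ᵀ.
M⁵ = [[6, -5], [5, -4]], giving [a_6, a_5]ᵀ = [[5], [4]].

5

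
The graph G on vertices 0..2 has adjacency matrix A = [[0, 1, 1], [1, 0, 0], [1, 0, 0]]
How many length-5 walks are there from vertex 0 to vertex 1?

4

The number of length-5 walks from vertex 0 to vertex 1 is entry (0,1) of A⁵, where A is the adjacency matrix.
A² = [[2, 0, 0], [0, 1, 1], [0, 1, 1]]
A³ = [[0, 2, 2], [2, 0, 0], [2, 0, 0]]
A⁴ = [[4, 0, 0], [0, 2, 2], [0, 2, 2]]
A⁵ = [[0, 4, 4], [4, 0, 0], [4, 0, 0]]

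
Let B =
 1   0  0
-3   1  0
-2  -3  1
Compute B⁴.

B = I + N where N = [[0, 0, 0], [-3, 0, 0], [-2, -3, 0]] is strictly lower-triangular, so N³ = 0.
(I + N)⁴ = I + 4·N + 6·N² = [[1, 0, 0], [-12, 1, 0], [46, -12, 1]].

[[1, 0, 0], [-12, 1, 0], [46, -12, 1]]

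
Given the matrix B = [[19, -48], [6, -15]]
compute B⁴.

[[721, -1920], [240, -639]]

tr B = 4 and det B = 3, so the characteristic polynomial is λ² − (4)λ + (3) with roots 3 and 1.
Eigenvectors give P = [[3, -8], [1, -3]] with P⁻¹ = [[3, -8], [1, -3]], and B = P·diag(3, 1)·P⁻¹.
Then B⁴ = P·diag(81, 1)·P⁻¹ = [[243, -8], [81, -3]] · [[3, -8], [1, -3]] = [[721, -1920], [240, -639]].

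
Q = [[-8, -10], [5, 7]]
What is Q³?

[[-62, -70], [35, 43]]

tr Q = -1 and det Q = -6, so the characteristic polynomial is λ² − (-1)λ + (-6) with roots 2 and -3.
Eigenvectors give P = [[-1, 2], [1, -1]] with P⁻¹ = [[1, 2], [1, 1]], and Q = P·diag(2, -3)·P⁻¹.
Then Q³ = P·diag(8, -27)·P⁻¹ = [[-8, -54], [8, 27]] · [[1, 2], [1, 1]] = [[-62, -70], [35, 43]].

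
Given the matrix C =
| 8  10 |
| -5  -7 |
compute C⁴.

[[146, 130], [-65, -49]]

tr C = 1 and det C = -6, so the characteristic polynomial is λ² − (1)λ + (-6) with roots 3 and -2.
Eigenvectors give P = [[2, -1], [-1, 1]] with P⁻¹ = [[1, 1], [1, 2]], and C = P·diag(3, -2)·P⁻¹.
Then C⁴ = P·diag(81, 16)·P⁻¹ = [[162, -16], [-81, 16]] · [[1, 1], [1, 2]] = [[146, 130], [-65, -49]].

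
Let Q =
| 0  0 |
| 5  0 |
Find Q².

Q is strictly triangular, hence nilpotent: Q² = 0, so Q² = 0.

[[0, 0], [0, 0]]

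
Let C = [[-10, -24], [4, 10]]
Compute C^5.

tr C = 0 and det C = -4, so the characteristic polynomial is λ² − (0)λ + (-4) with roots -2 and 2.
Eigenvectors give P = [[3, 2], [-1, -1]] with P⁻¹ = [[1, 2], [-1, -3]], and C = P·diag(-2, 2)·P⁻¹.
Then C^5 = P·diag(-32, 32)·P⁻¹ = [[-96, 64], [32, -32]] · [[1, 2], [-1, -3]] = [[-160, -384], [64, 160]].

[[-160, -384], [64, 160]]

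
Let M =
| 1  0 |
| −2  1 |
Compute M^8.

[[1, 0], [−16, 1]]

M = I + N where N = [[0, 0], [−2, 0]] is strictly lower-triangular, so N^2 = 0.
(I + N)^8 = I + 8·N = [[1, 0], [−16, 1]].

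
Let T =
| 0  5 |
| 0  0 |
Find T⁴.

T is strictly triangular, hence nilpotent: T² = 0, so T⁴ = 0.

[[0, 0], [0, 0]]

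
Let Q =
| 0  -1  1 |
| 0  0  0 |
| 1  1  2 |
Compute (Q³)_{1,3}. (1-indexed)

5

Q² = [[1, 1, 2], [0, 0, 0], [2, 1, 5]]
Q³ = [[2, 1, 5], [0, 0, 0], [5, 3, 12]]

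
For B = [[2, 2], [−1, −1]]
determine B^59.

B² = B (a projection; rank 1, trace 1), so B^59 = B.

[[2, 2], [−1, −1]]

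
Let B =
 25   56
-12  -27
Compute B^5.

tr B = -2 and det B = -3, so the characteristic polynomial is λ² − (-2)λ + (-3) with roots 1 and -3.
Eigenvectors give P = [[7, -2], [-3, 1]] with P⁻¹ = [[1, 2], [3, 7]], and B = P·diag(1, -3)·P⁻¹.
Then B^5 = P·diag(1, -243)·P⁻¹ = [[7, 486], [-3, -243]] · [[1, 2], [3, 7]] = [[1465, 3416], [-732, -1707]].

[[1465, 3416], [-732, -1707]]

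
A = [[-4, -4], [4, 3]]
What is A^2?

[[0, 4], [-4, -7]]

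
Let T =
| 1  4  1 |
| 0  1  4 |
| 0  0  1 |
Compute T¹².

[[1, 48, 1068], [0, 1, 48], [0, 0, 1]]

T = I + N where N = [[0, 4, 1], [0, 0, 4], [0, 0, 0]] is strictly upper-triangular, so N³ = 0.
(I + N)¹² = I + 12·N + 66·N² = [[1, 48, 1068], [0, 1, 48], [0, 0, 1]].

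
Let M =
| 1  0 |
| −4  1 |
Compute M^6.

M = I + N where N = [[0, 0], [−4, 0]] is strictly lower-triangular, so N^2 = 0.
(I + N)^6 = I + 6·N = [[1, 0], [−24, 1]].

[[1, 0], [−24, 1]]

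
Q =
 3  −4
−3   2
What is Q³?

Q² = [[21, −20], [−15, 16]]
Q³ = [[123, −124], [−93, 92]]

[[123, −124], [−93, 92]]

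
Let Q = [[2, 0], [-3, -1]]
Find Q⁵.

tr Q = 1 and det Q = -2, so the characteristic polynomial is λ² − (1)λ + (-2) with roots 2 and -1.
Eigenvectors give P = [[-1, 0], [1, -1]] with P⁻¹ = [[-1, 0], [-1, -1]], and Q = P·diag(2, -1)·P⁻¹.
Then Q⁵ = P·diag(32, -1)·P⁻¹ = [[-32, 0], [32, 1]] · [[-1, 0], [-1, -1]] = [[32, 0], [-33, -1]].

[[32, 0], [-33, -1]]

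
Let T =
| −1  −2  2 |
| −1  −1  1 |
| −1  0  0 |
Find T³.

T² = [[1, 4, −4], [1, 3, −3], [1, 2, −2]]
T³ = [[−1, −6, 6], [−1, −5, 5], [−1, −4, 4]]

[[−1, −6, 6], [−1, −5, 5], [−1, −4, 4]]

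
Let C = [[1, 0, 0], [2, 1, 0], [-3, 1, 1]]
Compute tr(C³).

3

C = I + N where N = [[0, 0, 0], [2, 0, 0], [-3, 1, 0]] is strictly lower-triangular, so N³ = 0.
(I + N)³ = I + 3·N + 3·N² = [[1, 0, 0], [6, 1, 0], [-3, 3, 1]].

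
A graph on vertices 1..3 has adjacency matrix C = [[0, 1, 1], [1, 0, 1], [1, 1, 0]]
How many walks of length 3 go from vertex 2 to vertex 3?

3

The number of length-3 walks from vertex 2 to vertex 3 is entry (2,3) of C³, where C is the adjacency matrix.
C² = [[2, 1, 1], [1, 2, 1], [1, 1, 2]]
C³ = [[2, 3, 3], [3, 2, 3], [3, 3, 2]]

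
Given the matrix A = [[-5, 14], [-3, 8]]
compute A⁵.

[[-185, 434], [-93, 218]]

tr A = 3 and det A = 2, so the characteristic polynomial is λ² − (3)λ + (2) with roots 1 and 2.
Eigenvectors give P = [[7, -2], [3, -1]] with P⁻¹ = [[1, -2], [3, -7]], and A = P·diag(1, 2)·P⁻¹.
Then A⁵ = P·diag(1, 32)·P⁻¹ = [[7, -64], [3, -32]] · [[1, -2], [3, -7]] = [[-185, 434], [-93, 218]].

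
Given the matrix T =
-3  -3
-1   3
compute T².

[[12, 0], [0, 12]]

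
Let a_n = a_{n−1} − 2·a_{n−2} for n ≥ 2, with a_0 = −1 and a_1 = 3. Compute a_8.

With companion matrix B = [[1, −2], [1, 0]], [a_n, a_{n−1}]ᵀ = B·[a_{n−1}, a_{n−2}]ᵀ, so [a_8, a_7]ᵀ = B⁷·[a_1, a_0]ᵀ.
B⁷ = [[−3, −14], [7, −10]], giving [a_8, a_7]ᵀ = [[5], [31]].

5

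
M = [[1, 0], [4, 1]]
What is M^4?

M = I + N where N = [[0, 0], [4, 0]] is strictly lower-triangular, so N^2 = 0.
(I + N)^4 = I + 4·N = [[1, 0], [16, 1]].

[[1, 0], [16, 1]]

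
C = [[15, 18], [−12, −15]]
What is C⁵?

[[1215, 1458], [−972, −1215]]

tr C = 0 and det C = −9, so the characteristic polynomial is λ² − (0)λ + (−9) with roots −3 and 3.
Eigenvectors give P = [[−1, 3], [1, −2]] with P⁻¹ = [[2, 3], [1, 1]], and C = P·diag(−3, 3)·P⁻¹.
Then C⁵ = P·diag(−243, 243)·P⁻¹ = [[243, 729], [−243, −486]] · [[2, 3], [1, 1]] = [[1215, 1458], [−972, −1215]].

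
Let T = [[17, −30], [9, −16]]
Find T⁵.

tr T = 1 and det T = −2, so the characteristic polynomial is λ² − (1)λ + (−2) with roots 2 and −1.
Eigenvectors give P = [[2, −5], [1, −3]] with P⁻¹ = [[3, −5], [1, −2]], and T = P·diag(2, −1)·P⁻¹.
Then T⁵ = P·diag(32, −1)·P⁻¹ = [[64, 5], [32, 3]] · [[3, −5], [1, −2]] = [[197, −330], [99, −166]].

[[197, −330], [99, −166]]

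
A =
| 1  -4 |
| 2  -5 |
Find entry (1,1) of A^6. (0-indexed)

1457

tr A = -4 and det A = 3, so the characteristic polynomial is λ² − (-4)λ + (3) with roots -1 and -3.
Eigenvectors give P = [[2, -1], [1, -1]] with P⁻¹ = [[1, -1], [1, -2]], and A = P·diag(-1, -3)·P⁻¹.
Then A^6 = P·diag(1, 729)·P⁻¹ = [[2, -729], [1, -729]] · [[1, -1], [1, -2]] = [[-727, 1456], [-728, 1457]].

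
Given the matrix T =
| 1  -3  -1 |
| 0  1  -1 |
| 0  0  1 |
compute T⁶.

[[1, -18, 39], [0, 1, -6], [0, 0, 1]]

T = I + N where N = [[0, -3, -1], [0, 0, -1], [0, 0, 0]] is strictly upper-triangular, so N³ = 0.
(I + N)⁶ = I + 6·N + 15·N² = [[1, -18, 39], [0, 1, -6], [0, 0, 1]].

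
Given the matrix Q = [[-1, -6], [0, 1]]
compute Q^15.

[[-1, -6], [0, 1]]

Q² = I (check: tr Q = 0 and det Q = -1), so Q^15 = Q since 15 is odd.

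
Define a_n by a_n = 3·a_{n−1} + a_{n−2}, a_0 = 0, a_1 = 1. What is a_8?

3927

With companion matrix M = [[3, 1], [1, 0]], [a_n, a_{n−1}]ᵀ = M·[a_{n−1}, a_{n−2}]ᵀ, so [a_8, a_7]ᵀ = M⁷·[a_1, a_0]ᵀ.
M⁷ = [[3927, 1189], [1189, 360]], giving [a_8, a_7]ᵀ = [[3927], [1189]].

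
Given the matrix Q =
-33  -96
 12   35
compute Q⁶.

tr Q = 2 and det Q = -3, so the characteristic polynomial is λ² − (2)λ + (-3) with roots -1 and 3.
Eigenvectors give P = [[-3, -8], [1, 3]] with P⁻¹ = [[-3, -8], [1, 3]], and Q = P·diag(-1, 3)·P⁻¹.
Then Q⁶ = P·diag(1, 729)·P⁻¹ = [[-3, -5832], [1, 2187]] · [[-3, -8], [1, 3]] = [[-5823, -17472], [2184, 6553]].

[[-5823, -17472], [2184, 6553]]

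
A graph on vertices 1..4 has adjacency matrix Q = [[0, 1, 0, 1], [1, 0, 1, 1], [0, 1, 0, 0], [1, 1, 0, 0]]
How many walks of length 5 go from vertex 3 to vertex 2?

The number of length-5 walks from vertex 3 to vertex 2 is entry (3,2) of Q^5, where Q is the adjacency matrix.
Q^2 = [[2, 1, 1, 1], [1, 3, 0, 1], [1, 0, 1, 1], [1, 1, 1, 2]]
Q^3 = [[2, 4, 1, 3], [4, 2, 3, 4], [1, 3, 0, 1], [3, 4, 1, 2]]
Q^4 = [[7, 6, 4, 6], [6, 11, 2, 6], [4, 2, 3, 4], [6, 6, 4, 7]]
Q^5 = [[12, 17, 6, 13], [17, 14, 11, 17], [6, 11, 2, 6], [13, 17, 6, 12]]

11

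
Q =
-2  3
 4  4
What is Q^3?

[[-8, 72], [96, 136]]

Q^2 = [[16, 6], [8, 28]]
Q^3 = [[-8, 72], [96, 136]]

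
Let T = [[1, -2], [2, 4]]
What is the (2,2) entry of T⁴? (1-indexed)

T² = [[-3, -10], [10, 12]]
T³ = [[-23, -34], [34, 28]]
T⁴ = [[-91, -90], [90, 44]]

44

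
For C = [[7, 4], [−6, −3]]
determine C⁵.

tr C = 4 and det C = 3, so the characteristic polynomial is λ² − (4)λ + (3) with roots 3 and 1.
Eigenvectors give P = [[1, 2], [−1, −3]] with P⁻¹ = [[3, 2], [−1, −1]], and C = P·diag(3, 1)·P⁻¹.
Then C⁵ = P·diag(243, 1)·P⁻¹ = [[243, 2], [−243, −3]] · [[3, 2], [−1, −1]] = [[727, 484], [−726, −483]].

[[727, 484], [−726, −483]]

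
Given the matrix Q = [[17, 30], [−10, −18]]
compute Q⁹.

[[61097, 121170], [−40390, −80268]]

tr Q = −1 and det Q = −6, so the characteristic polynomial is λ² − (−1)λ + (−6) with roots 2 and −3.
Eigenvectors give P = [[−2, −3], [1, 2]] with P⁻¹ = [[−2, −3], [1, 2]], and Q = P·diag(2, −3)·P⁻¹.
Then Q⁹ = P·diag(512, −19683)·P⁻¹ = [[−1024, 59049], [512, −39366]] · [[−2, −3], [1, 2]] = [[61097, 121170], [−40390, −80268]].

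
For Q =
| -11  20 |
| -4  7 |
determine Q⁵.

[[-1211, 2420], [-484, 967]]

tr Q = -4 and det Q = 3, so the characteristic polynomial is λ² − (-4)λ + (3) with roots -1 and -3.
Eigenvectors give P = [[2, 5], [1, 2]] with P⁻¹ = [[-2, 5], [1, -2]], and Q = P·diag(-1, -3)·P⁻¹.
Then Q⁵ = P·diag(-1, -243)·P⁻¹ = [[-2, -1215], [-1, -486]] · [[-2, 5], [1, -2]] = [[-1211, 2420], [-484, 967]].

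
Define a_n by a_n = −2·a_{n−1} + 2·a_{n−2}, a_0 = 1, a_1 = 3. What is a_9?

5552

With companion matrix M = [[−2, 2], [1, 0]], [a_n, a_{n−1}]ᵀ = M·[a_{n−1}, a_{n−2}]ᵀ, so [a_9, a_8]ᵀ = M⁸·[a_1, a_0]ᵀ.
M⁸ = [[2448, −1792], [−896, 656]], giving [a_9, a_8]ᵀ = [[5552], [−2032]].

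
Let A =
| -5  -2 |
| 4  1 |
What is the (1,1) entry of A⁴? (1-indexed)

tr A = -4 and det A = 3, so the characteristic polynomial is λ² − (-4)λ + (3) with roots -1 and -3.
Eigenvectors give P = [[-1, -1], [2, 1]] with P⁻¹ = [[1, 1], [-2, -1]], and A = P·diag(-1, -3)·P⁻¹.
Then A⁴ = P·diag(1, 81)·P⁻¹ = [[-1, -81], [2, 81]] · [[1, 1], [-2, -1]] = [[161, 80], [-160, -79]].

161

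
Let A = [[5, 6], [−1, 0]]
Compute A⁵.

[[665, 1266], [−211, −390]]

tr A = 5 and det A = 6, so the characteristic polynomial is λ² − (5)λ + (6) with roots 2 and 3.
Eigenvectors give P = [[−2, 3], [1, −1]] with P⁻¹ = [[1, 3], [1, 2]], and A = P·diag(2, 3)·P⁻¹.
Then A⁵ = P·diag(32, 243)·P⁻¹ = [[−64, 729], [32, −243]] · [[1, 3], [1, 2]] = [[665, 1266], [−211, −390]].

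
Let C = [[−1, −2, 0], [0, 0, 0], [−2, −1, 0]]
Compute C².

[[1, 2, 0], [0, 0, 0], [2, 4, 0]]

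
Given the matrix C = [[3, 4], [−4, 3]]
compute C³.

C² = [[−7, 24], [−24, −7]]
C³ = [[−117, 44], [−44, −117]]

[[−117, 44], [−44, −117]]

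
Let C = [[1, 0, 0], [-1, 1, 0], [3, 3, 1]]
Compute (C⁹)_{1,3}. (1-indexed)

C = I + N where N = [[0, 0, 0], [-1, 0, 0], [3, 3, 0]] is strictly lower-triangular, so N³ = 0.
(I + N)⁹ = I + 9·N + 36·N² = [[1, 0, 0], [-9, 1, 0], [-81, 27, 1]].

0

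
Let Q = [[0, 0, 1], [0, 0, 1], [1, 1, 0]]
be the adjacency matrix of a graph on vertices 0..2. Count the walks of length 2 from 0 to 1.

1

The number of length-2 walks from vertex 0 to vertex 1 is entry (0,1) of Q², where Q is the adjacency matrix.
Q² = [[1, 1, 0], [1, 1, 0], [0, 0, 2]]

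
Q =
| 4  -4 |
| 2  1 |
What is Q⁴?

Q² = [[8, -20], [10, -7]]
Q³ = [[-8, -52], [26, -47]]
Q⁴ = [[-136, -20], [10, -151]]

[[-136, -20], [10, -151]]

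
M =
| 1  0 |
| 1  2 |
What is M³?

[[1, 0], [7, 8]]

M² = [[1, 0], [3, 4]]
M³ = [[1, 0], [7, 8]]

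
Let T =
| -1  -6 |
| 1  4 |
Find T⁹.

tr T = 3 and det T = 2, so the characteristic polynomial is λ² − (3)λ + (2) with roots 1 and 2.
Eigenvectors give P = [[-3, 2], [1, -1]] with P⁻¹ = [[-1, -2], [-1, -3]], and T = P·diag(1, 2)·P⁻¹.
Then T⁹ = P·diag(1, 512)·P⁻¹ = [[-3, 1024], [1, -512]] · [[-1, -2], [-1, -3]] = [[-1021, -3066], [511, 1534]].

[[-1021, -3066], [511, 1534]]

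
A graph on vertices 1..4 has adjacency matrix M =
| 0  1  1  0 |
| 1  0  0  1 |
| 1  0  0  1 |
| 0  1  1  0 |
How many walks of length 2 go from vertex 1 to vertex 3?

The number of length-2 walks from vertex 1 to vertex 3 is entry (1,3) of M^2, where M is the adjacency matrix.
M^2 = [[2, 0, 0, 2], [0, 2, 2, 0], [0, 2, 2, 0], [2, 0, 0, 2]]

0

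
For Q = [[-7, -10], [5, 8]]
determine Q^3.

[[-43, -70], [35, 62]]

tr Q = 1 and det Q = -6, so the characteristic polynomial is λ² − (1)λ + (-6) with roots -2 and 3.
Eigenvectors give P = [[-2, -1], [1, 1]] with P⁻¹ = [[-1, -1], [1, 2]], and Q = P·diag(-2, 3)·P⁻¹.
Then Q^3 = P·diag(-8, 27)·P⁻¹ = [[16, -27], [-8, 27]] · [[-1, -1], [1, 2]] = [[-43, -70], [35, 62]].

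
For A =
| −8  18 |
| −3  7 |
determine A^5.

tr A = −1 and det A = −2, so the characteristic polynomial is λ² − (−1)λ + (−2) with roots −2 and 1.
Eigenvectors give P = [[3, 2], [1, 1]] with P⁻¹ = [[1, −2], [−1, 3]], and A = P·diag(−2, 1)·P⁻¹.
Then A^5 = P·diag(−32, 1)·P⁻¹ = [[−96, 2], [−32, 1]] · [[1, −2], [−1, 3]] = [[−98, 198], [−33, 67]].

[[−98, 198], [−33, 67]]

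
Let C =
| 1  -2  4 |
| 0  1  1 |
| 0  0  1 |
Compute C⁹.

[[1, -18, -36], [0, 1, 9], [0, 0, 1]]

C = I + N where N = [[0, -2, 4], [0, 0, 1], [0, 0, 0]] is strictly upper-triangular, so N³ = 0.
(I + N)⁹ = I + 9·N + 36·N² = [[1, -18, -36], [0, 1, 9], [0, 0, 1]].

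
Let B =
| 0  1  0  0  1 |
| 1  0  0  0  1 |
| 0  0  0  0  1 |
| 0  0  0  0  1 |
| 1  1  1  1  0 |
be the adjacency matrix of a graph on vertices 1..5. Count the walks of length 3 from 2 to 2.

2

The number of length-3 walks from vertex 2 to vertex 2 is entry (2,2) of B³, where B is the adjacency matrix.
B² = [[2, 1, 1, 1, 1], [1, 2, 1, 1, 1], [1, 1, 1, 1, 0], [1, 1, 1, 1, 0], [1, 1, 0, 0, 4]]
B³ = [[2, 3, 1, 1, 5], [3, 2, 1, 1, 5], [1, 1, 0, 0, 4], [1, 1, 0, 0, 4], [5, 5, 4, 4, 2]]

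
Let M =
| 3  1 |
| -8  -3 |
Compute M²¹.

[[3, 1], [-8, -3]]

M² = I (check: tr M = 0 and det M = -1), so M²¹ = M since 21 is odd.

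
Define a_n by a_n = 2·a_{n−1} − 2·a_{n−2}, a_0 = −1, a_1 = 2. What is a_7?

With companion matrix C = [[2, −2], [1, 0]], [a_n, a_{n−1}]ᵀ = C·[a_{n−1}, a_{n−2}]ᵀ, so [a_7, a_6]ᵀ = C⁶·[a_1, a_0]ᵀ.
C⁶ = [[−8, 16], [−8, 8]], giving [a_7, a_6]ᵀ = [[−32], [−24]].

−32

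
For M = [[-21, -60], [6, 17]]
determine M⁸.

[[65601, 196800], [-19680, -59039]]

tr M = -4 and det M = 3, so the characteristic polynomial is λ² − (-4)λ + (3) with roots -3 and -1.
Eigenvectors give P = [[10, -3], [-3, 1]] with P⁻¹ = [[1, 3], [3, 10]], and M = P·diag(-3, -1)·P⁻¹.
Then M⁸ = P·diag(6561, 1)·P⁻¹ = [[65610, -3], [-19683, 1]] · [[1, 3], [3, 10]] = [[65601, 196800], [-19680, -59039]].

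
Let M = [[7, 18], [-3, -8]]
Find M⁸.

[[-509, -1530], [255, 766]]

tr M = -1 and det M = -2, so the characteristic polynomial is λ² − (-1)λ + (-2) with roots 1 and -2.
Eigenvectors give P = [[-3, 2], [1, -1]] with P⁻¹ = [[-1, -2], [-1, -3]], and M = P·diag(1, -2)·P⁻¹.
Then M⁸ = P·diag(1, 256)·P⁻¹ = [[-3, 512], [1, -256]] · [[-1, -2], [-1, -3]] = [[-509, -1530], [255, 766]].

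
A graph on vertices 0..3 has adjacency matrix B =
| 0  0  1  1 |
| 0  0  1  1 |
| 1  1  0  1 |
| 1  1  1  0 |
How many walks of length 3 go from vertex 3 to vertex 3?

The number of length-3 walks from vertex 3 to vertex 3 is entry (3,3) of B³, where B is the adjacency matrix.
B² = [[2, 2, 1, 1], [2, 2, 1, 1], [1, 1, 3, 2], [1, 1, 2, 3]]
B³ = [[2, 2, 5, 5], [2, 2, 5, 5], [5, 5, 4, 5], [5, 5, 5, 4]]

4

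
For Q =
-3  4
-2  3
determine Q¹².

Q² = I (check: tr Q = 0 and det Q = -1), so Q¹² = I since 12 is even.

[[1, 0], [0, 1]]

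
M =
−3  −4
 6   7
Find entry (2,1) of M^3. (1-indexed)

tr M = 4 and det M = 3, so the characteristic polynomial is λ² − (4)λ + (3) with roots 1 and 3.
Eigenvectors give P = [[−1, −2], [1, 3]] with P⁻¹ = [[−3, −2], [1, 1]], and M = P·diag(1, 3)·P⁻¹.
Then M^3 = P·diag(1, 27)·P⁻¹ = [[−1, −54], [1, 81]] · [[−3, −2], [1, 1]] = [[−51, −52], [78, 79]].

78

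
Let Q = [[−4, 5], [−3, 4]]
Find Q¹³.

Q² = I (check: tr Q = 0 and det Q = −1), so Q¹³ = Q since 13 is odd.

[[−4, 5], [−3, 4]]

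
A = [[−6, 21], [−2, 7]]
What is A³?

A² = A (a projection; rank 1, trace 1), so A³ = A.

[[−6, 21], [−2, 7]]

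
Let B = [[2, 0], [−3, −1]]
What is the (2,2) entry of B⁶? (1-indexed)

1

tr B = 1 and det B = −2, so the characteristic polynomial is λ² − (1)λ + (−2) with roots 2 and −1.
Eigenvectors give P = [[−1, 0], [1, 1]] with P⁻¹ = [[−1, 0], [1, 1]], and B = P·diag(2, −1)·P⁻¹.
Then B⁶ = P·diag(64, 1)·P⁻¹ = [[−64, 0], [64, 1]] · [[−1, 0], [1, 1]] = [[64, 0], [−63, 1]].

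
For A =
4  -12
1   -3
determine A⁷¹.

A² = A (a projection; rank 1, trace 1), so A⁷¹ = A.

[[4, -12], [1, -3]]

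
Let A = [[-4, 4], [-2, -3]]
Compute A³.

A² = [[8, -28], [14, 1]]
A³ = [[24, 116], [-58, 53]]

[[24, 116], [-58, 53]]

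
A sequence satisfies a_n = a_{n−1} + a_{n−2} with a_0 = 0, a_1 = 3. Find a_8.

With companion matrix T = [[1, 1], [1, 0]], [a_n, a_{n−1}]ᵀ = T·[a_{n−1}, a_{n−2}]ᵀ, so [a_8, a_7]ᵀ = T⁷·[a_1, a_0]ᵀ.
T⁷ = [[21, 13], [13, 8]], giving [a_8, a_7]ᵀ = [[63], [39]].

63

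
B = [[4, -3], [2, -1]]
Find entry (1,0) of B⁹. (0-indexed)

1022

tr B = 3 and det B = 2, so the characteristic polynomial is λ² − (3)λ + (2) with roots 1 and 2.
Eigenvectors give P = [[1, 3], [1, 2]] with P⁻¹ = [[-2, 3], [1, -1]], and B = P·diag(1, 2)·P⁻¹.
Then B⁹ = P·diag(1, 512)·P⁻¹ = [[1, 1536], [1, 1024]] · [[-2, 3], [1, -1]] = [[1534, -1533], [1022, -1021]].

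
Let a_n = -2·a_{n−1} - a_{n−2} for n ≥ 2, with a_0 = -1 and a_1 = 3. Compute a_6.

With companion matrix T = [[-2, -1], [1, 0]], [a_n, a_{n−1}]ᵀ = T·[a_{n−1}, a_{n−2}]ᵀ, so [a_6, a_5]ᵀ = T^5·[a_1, a_0]ᵀ.
T^5 = [[-6, -5], [5, 4]], giving [a_6, a_5]ᵀ = [[-13], [11]].

-13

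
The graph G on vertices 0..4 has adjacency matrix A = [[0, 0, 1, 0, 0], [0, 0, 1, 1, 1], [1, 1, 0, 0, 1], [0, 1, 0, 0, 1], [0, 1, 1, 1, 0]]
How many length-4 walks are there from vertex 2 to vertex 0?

The number of length-4 walks from vertex 2 to vertex 0 is entry (2,0) of A⁴, where A is the adjacency matrix.
A² = [[1, 1, 0, 0, 1], [1, 3, 1, 1, 2], [0, 1, 3, 2, 1], [0, 1, 2, 2, 1], [1, 2, 1, 1, 3]]
A³ = [[0, 1, 3, 2, 1], [1, 4, 6, 5, 5], [3, 6, 2, 2, 6], [2, 5, 2, 2, 5], [1, 5, 6, 5, 4]]
A⁴ = [[3, 6, 2, 2, 6], [6, 16, 10, 9, 15], [2, 10, 15, 12, 10], [2, 9, 12, 10, 9], [6, 15, 10, 9, 16]]

2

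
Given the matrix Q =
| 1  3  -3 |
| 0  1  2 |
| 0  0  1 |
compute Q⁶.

[[1, 18, 72], [0, 1, 12], [0, 0, 1]]

Q = I + N where N = [[0, 3, -3], [0, 0, 2], [0, 0, 0]] is strictly upper-triangular, so N³ = 0.
(I + N)⁶ = I + 6·N + 15·N² = [[1, 18, 72], [0, 1, 12], [0, 0, 1]].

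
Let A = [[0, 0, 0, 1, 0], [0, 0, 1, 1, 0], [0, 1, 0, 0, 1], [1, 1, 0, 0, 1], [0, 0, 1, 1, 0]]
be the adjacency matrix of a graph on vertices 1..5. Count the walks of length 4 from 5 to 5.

9

The number of length-4 walks from vertex 5 to vertex 5 is entry (5,5) of A⁴, where A is the adjacency matrix.
A² = [[1, 1, 0, 0, 1], [1, 2, 0, 0, 2], [0, 0, 2, 2, 0], [0, 0, 2, 3, 0], [1, 2, 0, 0, 2]]
A³ = [[0, 0, 2, 3, 0], [0, 0, 4, 5, 0], [2, 4, 0, 0, 4], [3, 5, 0, 0, 5], [0, 0, 4, 5, 0]]
A⁴ = [[3, 5, 0, 0, 5], [5, 9, 0, 0, 9], [0, 0, 8, 10, 0], [0, 0, 10, 13, 0], [5, 9, 0, 0, 9]]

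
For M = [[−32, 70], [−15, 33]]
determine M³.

tr M = 1 and det M = −6, so the characteristic polynomial is λ² − (1)λ + (−6) with roots −2 and 3.
Eigenvectors give P = [[7, 2], [3, 1]] with P⁻¹ = [[1, −2], [−3, 7]], and M = P·diag(−2, 3)·P⁻¹.
Then M³ = P·diag(−8, 27)·P⁻¹ = [[−56, 54], [−24, 27]] · [[1, −2], [−3, 7]] = [[−218, 490], [−105, 237]].

[[−218, 490], [−105, 237]]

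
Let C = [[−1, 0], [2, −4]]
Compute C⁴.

C² = [[1, 0], [−10, 16]]
C³ = [[−1, 0], [42, −64]]
C⁴ = [[1, 0], [−170, 256]]

[[1, 0], [−170, 256]]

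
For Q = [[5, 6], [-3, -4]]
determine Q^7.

[[257, 258], [-129, -130]]

tr Q = 1 and det Q = -2, so the characteristic polynomial is λ² − (1)λ + (-2) with roots -1 and 2.
Eigenvectors give P = [[-1, -2], [1, 1]] with P⁻¹ = [[1, 2], [-1, -1]], and Q = P·diag(-1, 2)·P⁻¹.
Then Q^7 = P·diag(-1, 128)·P⁻¹ = [[1, -256], [-1, 128]] · [[1, 2], [-1, -1]] = [[257, 258], [-129, -130]].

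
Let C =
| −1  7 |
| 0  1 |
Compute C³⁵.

C² = I (check: tr C = 0 and det C = −1), so C³⁵ = C since 35 is odd.

[[−1, 7], [0, 1]]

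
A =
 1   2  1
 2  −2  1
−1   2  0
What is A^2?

[[4, 0, 3], [−3, 10, 0], [3, −6, 1]]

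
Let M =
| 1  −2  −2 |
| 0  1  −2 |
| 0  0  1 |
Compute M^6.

[[1, −12, 48], [0, 1, −12], [0, 0, 1]]

M = I + N where N = [[0, −2, −2], [0, 0, −2], [0, 0, 0]] is strictly upper-triangular, so N^3 = 0.
(I + N)^6 = I + 6·N + 15·N^2 = [[1, −12, 48], [0, 1, −12], [0, 0, 1]].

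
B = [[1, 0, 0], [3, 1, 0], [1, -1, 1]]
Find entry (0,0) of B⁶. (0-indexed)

1

B = I + N where N = [[0, 0, 0], [3, 0, 0], [1, -1, 0]] is strictly lower-triangular, so N³ = 0.
(I + N)⁶ = I + 6·N + 15·N² = [[1, 0, 0], [18, 1, 0], [-39, -6, 1]].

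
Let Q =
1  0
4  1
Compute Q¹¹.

Q = I + N where N = [[0, 0], [4, 0]] is strictly lower-triangular, so N² = 0.
(I + N)¹¹ = I + 11·N = [[1, 0], [44, 1]].

[[1, 0], [44, 1]]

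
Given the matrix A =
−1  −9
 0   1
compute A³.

[[−1, −9], [0, 1]]

A² = I (check: tr A = 0 and det A = −1), so A³ = A since 3 is odd.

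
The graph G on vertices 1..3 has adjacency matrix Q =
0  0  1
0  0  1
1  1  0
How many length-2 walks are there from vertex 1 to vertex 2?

1

The number of length-2 walks from vertex 1 to vertex 2 is entry (1,2) of Q², where Q is the adjacency matrix.
Q² = [[1, 1, 0], [1, 1, 0], [0, 0, 2]]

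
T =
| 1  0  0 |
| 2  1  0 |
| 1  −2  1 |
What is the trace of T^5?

3

T = I + N where N = [[0, 0, 0], [2, 0, 0], [1, −2, 0]] is strictly lower-triangular, so N^3 = 0.
(I + N)^5 = I + 5·N + 10·N^2 = [[1, 0, 0], [10, 1, 0], [−35, −10, 1]].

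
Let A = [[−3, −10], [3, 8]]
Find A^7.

[[−10167, −20590], [6177, 12482]]

tr A = 5 and det A = 6, so the characteristic polynomial is λ² − (5)λ + (6) with roots 2 and 3.
Eigenvectors give P = [[−2, 5], [1, −3]] with P⁻¹ = [[−3, −5], [−1, −2]], and A = P·diag(2, 3)·P⁻¹.
Then A^7 = P·diag(128, 2187)·P⁻¹ = [[−256, 10935], [128, −6561]] · [[−3, −5], [−1, −2]] = [[−10167, −20590], [6177, 12482]].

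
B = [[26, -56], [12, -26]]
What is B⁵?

[[416, -896], [192, -416]]

tr B = 0 and det B = -4, so the characteristic polynomial is λ² − (0)λ + (-4) with roots 2 and -2.
Eigenvectors give P = [[-7, 2], [-3, 1]] with P⁻¹ = [[-1, 2], [-3, 7]], and B = P·diag(2, -2)·P⁻¹.
Then B⁵ = P·diag(32, -32)·P⁻¹ = [[-224, -64], [-96, -32]] · [[-1, 2], [-3, 7]] = [[416, -896], [192, -416]].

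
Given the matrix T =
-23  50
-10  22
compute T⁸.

tr T = -1 and det T = -6, so the characteristic polynomial is λ² − (-1)λ + (-6) with roots -3 and 2.
Eigenvectors give P = [[5, 2], [2, 1]] with P⁻¹ = [[1, -2], [-2, 5]], and T = P·diag(-3, 2)·P⁻¹.
Then T⁸ = P·diag(6561, 256)·P⁻¹ = [[32805, 512], [13122, 256]] · [[1, -2], [-2, 5]] = [[31781, -63050], [12610, -24964]].

[[31781, -63050], [12610, -24964]]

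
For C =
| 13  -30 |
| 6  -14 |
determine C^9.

[[2053, -5130], [1026, -2564]]

tr C = -1 and det C = -2, so the characteristic polynomial is λ² − (-1)λ + (-2) with roots 1 and -2.
Eigenvectors give P = [[5, 2], [2, 1]] with P⁻¹ = [[1, -2], [-2, 5]], and C = P·diag(1, -2)·P⁻¹.
Then C^9 = P·diag(1, -512)·P⁻¹ = [[5, -1024], [2, -512]] · [[1, -2], [-2, 5]] = [[2053, -5130], [1026, -2564]].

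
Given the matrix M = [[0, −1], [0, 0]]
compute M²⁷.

[[0, 0], [0, 0]]

M is strictly triangular, hence nilpotent: M² = 0, so M²⁷ = 0.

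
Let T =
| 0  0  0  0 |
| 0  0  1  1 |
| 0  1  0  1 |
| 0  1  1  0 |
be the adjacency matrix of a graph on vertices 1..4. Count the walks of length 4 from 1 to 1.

The number of length-4 walks from vertex 1 to vertex 1 is entry (1,1) of T^4, where T is the adjacency matrix.
T^2 = [[0, 0, 0, 0], [0, 2, 1, 1], [0, 1, 2, 1], [0, 1, 1, 2]]
T^3 = [[0, 0, 0, 0], [0, 2, 3, 3], [0, 3, 2, 3], [0, 3, 3, 2]]
T^4 = [[0, 0, 0, 0], [0, 6, 5, 5], [0, 5, 6, 5], [0, 5, 5, 6]]

0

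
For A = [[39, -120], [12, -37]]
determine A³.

[[279, -840], [84, -253]]

tr A = 2 and det A = -3, so the characteristic polynomial is λ² − (2)λ + (-3) with roots 3 and -1.
Eigenvectors give P = [[10, 3], [3, 1]] with P⁻¹ = [[1, -3], [-3, 10]], and A = P·diag(3, -1)·P⁻¹.
Then A³ = P·diag(27, -1)·P⁻¹ = [[270, -3], [81, -1]] · [[1, -3], [-3, 10]] = [[279, -840], [84, -253]].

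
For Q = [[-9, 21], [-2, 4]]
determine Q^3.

[[-141, 399], [-38, 106]]

tr Q = -5 and det Q = 6, so the characteristic polynomial is λ² − (-5)λ + (6) with roots -2 and -3.
Eigenvectors give P = [[3, 7], [1, 2]] with P⁻¹ = [[-2, 7], [1, -3]], and Q = P·diag(-2, -3)·P⁻¹.
Then Q^3 = P·diag(-8, -27)·P⁻¹ = [[-24, -189], [-8, -54]] · [[-2, 7], [1, -3]] = [[-141, 399], [-38, 106]].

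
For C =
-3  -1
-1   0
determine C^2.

[[10, 3], [3, 1]]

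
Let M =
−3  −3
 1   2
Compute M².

[[6, 3], [−1, 1]]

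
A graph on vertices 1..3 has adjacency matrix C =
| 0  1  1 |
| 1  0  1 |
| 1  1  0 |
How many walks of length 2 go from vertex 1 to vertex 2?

1

The number of length-2 walks from vertex 1 to vertex 2 is entry (1,2) of C², where C is the adjacency matrix.
C² = [[2, 1, 1], [1, 2, 1], [1, 1, 2]]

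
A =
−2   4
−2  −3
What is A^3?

[[48, 44], [−22, 37]]

A^2 = [[−4, −20], [10, 1]]
A^3 = [[48, 44], [−22, 37]]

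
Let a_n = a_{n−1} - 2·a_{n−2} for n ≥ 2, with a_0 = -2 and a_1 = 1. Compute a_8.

With companion matrix B = [[1, -2], [1, 0]], [a_n, a_{n−1}]ᵀ = B·[a_{n−1}, a_{n−2}]ᵀ, so [a_8, a_7]ᵀ = B⁷·[a_1, a_0]ᵀ.
B⁷ = [[-3, -14], [7, -10]], giving [a_8, a_7]ᵀ = [[25], [27]].

25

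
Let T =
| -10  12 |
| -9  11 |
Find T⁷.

tr T = 1 and det T = -2, so the characteristic polynomial is λ² − (1)λ + (-2) with roots 2 and -1.
Eigenvectors give P = [[1, -4], [1, -3]] with P⁻¹ = [[-3, 4], [-1, 1]], and T = P·diag(2, -1)·P⁻¹.
Then T⁷ = P·diag(128, -1)·P⁻¹ = [[128, 4], [128, 3]] · [[-3, 4], [-1, 1]] = [[-388, 516], [-387, 515]].

[[-388, 516], [-387, 515]]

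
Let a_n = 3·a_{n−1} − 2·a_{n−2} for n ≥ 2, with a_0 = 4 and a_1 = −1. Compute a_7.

With companion matrix C = [[3, −2], [1, 0]], [a_n, a_{n−1}]ᵀ = C·[a_{n−1}, a_{n−2}]ᵀ, so [a_7, a_6]ᵀ = C⁶·[a_1, a_0]ᵀ.
C⁶ = [[127, −126], [63, −62]], giving [a_7, a_6]ᵀ = [[−631], [−311]].

−631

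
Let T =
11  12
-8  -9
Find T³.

tr T = 2 and det T = -3, so the characteristic polynomial is λ² − (2)λ + (-3) with roots -1 and 3.
Eigenvectors give P = [[-1, 3], [1, -2]] with P⁻¹ = [[2, 3], [1, 1]], and T = P·diag(-1, 3)·P⁻¹.
Then T³ = P·diag(-1, 27)·P⁻¹ = [[1, 81], [-1, -54]] · [[2, 3], [1, 1]] = [[83, 84], [-56, -57]].

[[83, 84], [-56, -57]]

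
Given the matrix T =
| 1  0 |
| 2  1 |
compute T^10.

[[1, 0], [20, 1]]

T = I + N where N = [[0, 0], [2, 0]] is strictly lower-triangular, so N^2 = 0.
(I + N)^10 = I + 10·N = [[1, 0], [20, 1]].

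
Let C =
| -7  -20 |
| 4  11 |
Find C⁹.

tr C = 4 and det C = 3, so the characteristic polynomial is λ² − (4)λ + (3) with roots 3 and 1.
Eigenvectors give P = [[-2, 5], [1, -2]] with P⁻¹ = [[2, 5], [1, 2]], and C = P·diag(3, 1)·P⁻¹.
Then C⁹ = P·diag(19683, 1)·P⁻¹ = [[-39366, 5], [19683, -2]] · [[2, 5], [1, 2]] = [[-78727, -196820], [39364, 98411]].

[[-78727, -196820], [39364, 98411]]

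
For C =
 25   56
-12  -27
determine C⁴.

[[-479, -1120], [240, 561]]

tr C = -2 and det C = -3, so the characteristic polynomial is λ² − (-2)λ + (-3) with roots 1 and -3.
Eigenvectors give P = [[7, -2], [-3, 1]] with P⁻¹ = [[1, 2], [3, 7]], and C = P·diag(1, -3)·P⁻¹.
Then C⁴ = P·diag(1, 81)·P⁻¹ = [[7, -162], [-3, 81]] · [[1, 2], [3, 7]] = [[-479, -1120], [240, 561]].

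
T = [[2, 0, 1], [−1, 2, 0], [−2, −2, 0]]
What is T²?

[[2, −2, 2], [−4, 4, −1], [−2, −4, −2]]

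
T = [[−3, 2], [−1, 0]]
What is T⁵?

[[−63, 62], [−31, 30]]

tr T = −3 and det T = 2, so the characteristic polynomial is λ² − (−3)λ + (2) with roots −1 and −2.
Eigenvectors give P = [[1, 2], [1, 1]] with P⁻¹ = [[−1, 2], [1, −1]], and T = P·diag(−1, −2)·P⁻¹.
Then T⁵ = P·diag(−1, −32)·P⁻¹ = [[−1, −64], [−1, −32]] · [[−1, 2], [1, −1]] = [[−63, 62], [−31, 30]].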